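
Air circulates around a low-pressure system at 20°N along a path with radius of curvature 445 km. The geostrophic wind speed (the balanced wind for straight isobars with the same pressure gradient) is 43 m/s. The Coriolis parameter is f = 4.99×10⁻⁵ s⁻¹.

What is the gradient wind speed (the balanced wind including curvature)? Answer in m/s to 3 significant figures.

Around a low, centrifugal force acts outward with Coriolis, so pressure-gradient force balances both:
(1/ρ)|∂P/∂n| = fV + V²/R  →  V² + fR·V − fR·V_g = 0
With fR = 4.99×10⁻⁵ × 445×10³ m = 22.2 m/s:
V = [−fR + √((fR)² + 4 fR V_g)]/2 = [−22.2 + √(22.2² + 4×22.2×43)]/2 = 21.7 m/s
Subgeostrophic (V < V_g = 43 m/s), as expected around a low.

21.7 m/s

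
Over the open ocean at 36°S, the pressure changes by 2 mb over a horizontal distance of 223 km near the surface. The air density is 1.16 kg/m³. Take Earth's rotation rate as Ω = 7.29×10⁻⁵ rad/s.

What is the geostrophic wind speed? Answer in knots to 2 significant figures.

18 knots

Coriolis parameter at 36°S:
f = 2Ω sin φ = 2 × 7.29×10⁻⁵ × sin 36° = 8.57×10⁻⁵ s⁻¹
Pressure gradient: |∂P/∂n| = 200 Pa / 223000 m = 8.97×10⁻⁴ Pa/m
Geostrophic balance (pressure-gradient force = Coriolis force):
V_g = (1/(fρ)) |∂P/∂n| = 8.97×10⁻⁴ / (8.57×10⁻⁵ × 1.16) = 9.02 m/s
Converting: 9.02 m/s × 1.944 = 18 knots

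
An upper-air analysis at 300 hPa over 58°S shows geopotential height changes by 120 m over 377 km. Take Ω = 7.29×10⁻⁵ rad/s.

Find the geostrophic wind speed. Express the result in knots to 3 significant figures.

Coriolis parameter at 58°S:
f = 2Ω sin φ = 2 × 7.29×10⁻⁵ × sin 58° = 1.24×10⁻⁴ s⁻¹
Height gradient: |∂Z/∂n| = 120 m / 377000 m = 3.18×10⁻⁴
On a pressure surface, geostrophic balance gives V_g = (g/f)|∂Z/∂n|:
V_g = 9.81 × 3.18×10⁻⁴ / 1.24×10⁻⁴ = 25.3 m/s
Converting: 25.3 m/s × 1.944 = 49.1 knots

49.1 knots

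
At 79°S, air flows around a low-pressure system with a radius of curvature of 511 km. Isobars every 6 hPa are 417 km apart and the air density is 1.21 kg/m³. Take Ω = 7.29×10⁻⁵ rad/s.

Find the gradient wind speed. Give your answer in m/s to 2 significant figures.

7.5 m/s

Coriolis parameter at 79°S:
f = 2Ω sin φ = 2 × 7.29×10⁻⁵ × sin 79° = 1.43×10⁻⁴ s⁻¹
Pressure gradient: |∂P/∂n| = 600 Pa / 417000 m = 1.44×10⁻³ Pa/m
Geostrophic speed: V_g = |∂P/∂n|/(fρ) = 1.44×10⁻³/(1.43×10⁻⁴ × 1.21) = 8.31 m/s
Around a low, centrifugal force acts outward with Coriolis, so pressure-gradient force balances both:
(1/ρ)|∂P/∂n| = fV + V²/R  →  V² + fR·V − fR·V_g = 0
With fR = 1.43×10⁻⁴ × 511×10³ m = 73.1 m/s:
V = [−fR + √((fR)² + 4 fR V_g)]/2 = [−73.1 + √(73.1² + 4×73.1×8.31)]/2 = 7.53 m/s
Subgeostrophic (V < V_g = 8.31 m/s), as expected around a low.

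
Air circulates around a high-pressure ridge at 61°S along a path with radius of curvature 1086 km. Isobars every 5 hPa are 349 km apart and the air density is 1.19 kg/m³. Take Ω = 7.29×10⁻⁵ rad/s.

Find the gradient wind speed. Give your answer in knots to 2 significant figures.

20 knots

Coriolis parameter at 61°S:
f = 2Ω sin φ = 2 × 7.29×10⁻⁵ × sin 61° = 1.28×10⁻⁴ s⁻¹
Pressure gradient: |∂P/∂n| = 500 Pa / 349000 m = 1.43×10⁻³ Pa/m
Geostrophic speed: V_g = |∂P/∂n|/(fρ) = 1.43×10⁻³/(1.28×10⁻⁴ × 1.19) = 9.44 m/s
Around a high, pressure-gradient force acts outward with centrifugal, so Coriolis balances both:
fV = (1/ρ)|∂P/∂n| + V²/R  →  V² − fR·V + fR·V_g = 0
With fR = 1.28×10⁻⁴ × 1086×10³ m = 138 m/s:
V = [fR − √((fR)² − 4 fR V_g)]/2 = [138 − √(138² − 4×138×9.44)]/2 = 10.2 m/s
Supergeostrophic (V > V_g = 9.44 m/s), as expected around a high.
Converting: 10.2 m/s × 1.944 = 20 knots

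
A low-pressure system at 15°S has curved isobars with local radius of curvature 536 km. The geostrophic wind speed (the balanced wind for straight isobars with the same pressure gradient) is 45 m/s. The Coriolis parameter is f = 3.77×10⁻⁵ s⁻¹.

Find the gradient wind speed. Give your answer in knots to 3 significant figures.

42.2 knots

Around a low, centrifugal force acts outward with Coriolis, so pressure-gradient force balances both:
(1/ρ)|∂P/∂n| = fV + V²/R  →  V² + fR·V − fR·V_g = 0
With fR = 3.77×10⁻⁵ × 536×10³ m = 20.2 m/s:
V = [−fR + √((fR)² + 4 fR V_g)]/2 = [−20.2 + √(20.2² + 4×20.2×45)]/2 = 21.7 m/s
Subgeostrophic (V < V_g = 45 m/s), as expected around a low.
Converting: 21.7 m/s × 1.944 = 42.2 knots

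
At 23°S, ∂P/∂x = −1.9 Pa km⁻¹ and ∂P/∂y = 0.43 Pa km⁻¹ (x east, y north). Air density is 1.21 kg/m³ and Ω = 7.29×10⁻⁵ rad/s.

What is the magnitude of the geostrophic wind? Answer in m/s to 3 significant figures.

28.3 m/s

Coriolis parameter at 23°S:
f = 2Ω sin φ = 2 × 7.29×10⁻⁵ × sin 23° = 5.70×10⁻⁵ s⁻¹
In the Southern Hemisphere f is negative: f = −5.70×10⁻⁵ s⁻¹.
Component geostrophic relations (x east, y north):
u_g = −(1/(fρ)) ∂P/∂y,  v_g = (1/(fρ)) ∂P/∂x
u_g = −(0.43×10⁻³)/(−5.70×10⁻⁵ × 1.21) = 6.24 m/s;  v_g = (−1.9×10⁻³)/(−5.70×10⁻⁵ × 1.21) = 27.6 m/s
|V_g| = √(u_g² + v_g²) = 28.3 m/s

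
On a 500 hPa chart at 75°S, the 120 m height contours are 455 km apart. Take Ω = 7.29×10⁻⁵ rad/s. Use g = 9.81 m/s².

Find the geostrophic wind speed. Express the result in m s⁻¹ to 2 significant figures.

Coriolis parameter at 75°S:
f = 2Ω sin φ = 2 × 7.29×10⁻⁵ × sin 75° = 1.41×10⁻⁴ s⁻¹
Height gradient: |∂Z/∂n| = 120 m / 455000 m = 2.64×10⁻⁴
On a pressure surface, geostrophic balance gives V_g = (g/f)|∂Z/∂n|:
V_g = 9.81 × 2.64×10⁻⁴ / 1.41×10⁻⁴ = 18.4 m/s

18 m s⁻¹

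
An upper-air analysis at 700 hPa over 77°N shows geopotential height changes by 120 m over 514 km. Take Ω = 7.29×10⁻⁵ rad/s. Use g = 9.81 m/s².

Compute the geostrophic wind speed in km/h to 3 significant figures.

Coriolis parameter at 77°N:
f = 2Ω sin φ = 2 × 7.29×10⁻⁵ × sin 77° = 1.42×10⁻⁴ s⁻¹
Height gradient: |∂Z/∂n| = 120 m / 514000 m = 2.33×10⁻⁴
On a pressure surface, geostrophic balance gives V_g = (g/f)|∂Z/∂n|:
V_g = 9.81 × 2.33×10⁻⁴ / 1.42×10⁻⁴ = 16.1 m/s
Converting: 16.1 m/s × 3.6 = 58.0 km/h

58.0 km/h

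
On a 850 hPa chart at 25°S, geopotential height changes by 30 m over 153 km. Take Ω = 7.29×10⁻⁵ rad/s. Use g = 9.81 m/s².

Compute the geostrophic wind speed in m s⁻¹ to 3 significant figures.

31.2 m s⁻¹

Coriolis parameter at 25°S:
f = 2Ω sin φ = 2 × 7.29×10⁻⁵ × sin 25° = 6.16×10⁻⁵ s⁻¹
Height gradient: |∂Z/∂n| = 30 m / 153000 m = 1.96×10⁻⁴
On a pressure surface, geostrophic balance gives V_g = (g/f)|∂Z/∂n|:
V_g = 9.81 × 1.96×10⁻⁴ / 6.16×10⁻⁵ = 31.2 m/s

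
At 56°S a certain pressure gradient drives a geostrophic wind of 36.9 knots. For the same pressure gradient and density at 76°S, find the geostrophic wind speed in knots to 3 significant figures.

With the same pressure gradient and density, V_g ∝ 1/f ∝ 1/sin φ.
V₂ = V₁ · sin φ₁ / sin φ₂ = 36.9 × sin 56° / sin 76°
V₂ = 36.9 × 0.8290/0.9703 = 31.5 knots

31.5 knots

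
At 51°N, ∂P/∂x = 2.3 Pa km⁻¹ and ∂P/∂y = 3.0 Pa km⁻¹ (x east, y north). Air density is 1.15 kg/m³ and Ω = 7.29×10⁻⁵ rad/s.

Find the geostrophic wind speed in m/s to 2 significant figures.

Coriolis parameter at 51°N:
f = 2Ω sin φ = 2 × 7.29×10⁻⁵ × sin 51° = 1.13×10⁻⁴ s⁻¹
Component geostrophic relations (x east, y north):
u_g = −(1/(fρ)) ∂P/∂y,  v_g = (1/(fρ)) ∂P/∂x
u_g = −(3.0×10⁻³)/(1.13×10⁻⁴ × 1.15) = −23.0 m/s;  v_g = (2.3×10⁻³)/(1.13×10⁻⁴ × 1.15) = 17.7 m/s
|V_g| = √(u_g² + v_g²) = 29.0 m/s

29 m/s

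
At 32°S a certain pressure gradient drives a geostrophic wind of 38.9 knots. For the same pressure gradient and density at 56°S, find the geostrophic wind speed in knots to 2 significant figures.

With the same pressure gradient and density, V_g ∝ 1/f ∝ 1/sin φ.
V₂ = V₁ · sin φ₁ / sin φ₂ = 38.9 × sin 32° / sin 56°
V₂ = 38.9 × 0.5299/0.8290 = 25 knots

25 knots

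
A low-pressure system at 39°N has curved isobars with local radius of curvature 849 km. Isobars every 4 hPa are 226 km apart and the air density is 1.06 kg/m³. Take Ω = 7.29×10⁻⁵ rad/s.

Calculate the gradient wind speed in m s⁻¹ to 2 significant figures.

15 m s⁻¹

Coriolis parameter at 39°N:
f = 2Ω sin φ = 2 × 7.29×10⁻⁵ × sin 39° = 9.18×10⁻⁵ s⁻¹
Pressure gradient: |∂P/∂n| = 400 Pa / 226000 m = 1.77×10⁻³ Pa/m
Geostrophic speed: V_g = |∂P/∂n|/(fρ) = 1.77×10⁻³/(9.18×10⁻⁵ × 1.06) = 18.2 m/s
Around a low, centrifugal force acts outward with Coriolis, so pressure-gradient force balances both:
(1/ρ)|∂P/∂n| = fV + V²/R  →  V² + fR·V − fR·V_g = 0
With fR = 9.18×10⁻⁵ × 849×10³ m = 77.9 m/s:
V = [−fR + √((fR)² + 4 fR V_g)]/2 = [−77.9 + √(77.9² + 4×77.9×18.2)]/2 = 15.2 m/s
Subgeostrophic (V < V_g = 18.2 m/s), as expected around a low.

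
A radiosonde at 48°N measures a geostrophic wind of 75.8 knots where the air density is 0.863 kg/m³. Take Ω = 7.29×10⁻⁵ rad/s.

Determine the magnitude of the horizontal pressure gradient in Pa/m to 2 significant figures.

Coriolis parameter at 48°N:
f = 2Ω sin φ = 2 × 7.29×10⁻⁵ × sin 48° = 1.08×10⁻⁴ s⁻¹
Wind speed in SI: 75.8 knots = 39.0 m/s
Geostrophic balance rearranged: |∂P/∂n| = f ρ V_g
|∂P/∂n| = 1.08×10⁻⁴ × 0.863 × 39.0 = 3.65×10⁻³ Pa/m

3.6×10⁻³ Pa/m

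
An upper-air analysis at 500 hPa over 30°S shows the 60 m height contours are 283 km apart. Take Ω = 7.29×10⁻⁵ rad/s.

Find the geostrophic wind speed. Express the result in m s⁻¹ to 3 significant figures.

28.5 m s⁻¹

Coriolis parameter at 30°S:
f = 2Ω sin φ = 2 × 7.29×10⁻⁵ × sin 30° = 7.29×10⁻⁵ s⁻¹
Height gradient: |∂Z/∂n| = 60 m / 283000 m = 2.12×10⁻⁴
On a pressure surface, geostrophic balance gives V_g = (g/f)|∂Z/∂n|:
V_g = 9.81 × 2.12×10⁻⁴ / 7.29×10⁻⁵ = 28.5 m/s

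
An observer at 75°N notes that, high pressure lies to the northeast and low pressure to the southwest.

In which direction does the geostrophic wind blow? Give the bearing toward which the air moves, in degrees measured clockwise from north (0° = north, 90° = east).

315°

The pressure-gradient force points toward the southwest (bearing 225°).
Geostrophic balance: in the Northern Hemisphere the Coriolis force deflects motion to the right, so the geostrophic wind blows 90° to the right of the pressure-gradient force (low pressure on the left).
Rotating 225° by 90° clockwise gives 315° — the wind blows toward the northwest.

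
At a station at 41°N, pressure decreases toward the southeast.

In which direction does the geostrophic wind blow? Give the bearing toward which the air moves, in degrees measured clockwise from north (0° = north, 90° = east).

225°

The pressure-gradient force points toward the southeast (bearing 135°).
Geostrophic balance: in the Northern Hemisphere the Coriolis force deflects motion to the right, so the geostrophic wind blows 90° to the right of the pressure-gradient force (low pressure on the left).
Rotating 135° by 90° clockwise gives 225° — the wind blows toward the southwest.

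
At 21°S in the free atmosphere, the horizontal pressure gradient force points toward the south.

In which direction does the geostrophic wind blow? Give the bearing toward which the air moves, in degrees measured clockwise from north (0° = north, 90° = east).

090°

The pressure-gradient force points toward the south (bearing 180°).
Geostrophic balance: in the Southern Hemisphere the Coriolis force deflects motion to the left, so the geostrophic wind blows 90° to the left of the pressure-gradient force (low pressure on the right).
Rotating 180° by 90° counterclockwise gives 090° — the wind blows toward the east.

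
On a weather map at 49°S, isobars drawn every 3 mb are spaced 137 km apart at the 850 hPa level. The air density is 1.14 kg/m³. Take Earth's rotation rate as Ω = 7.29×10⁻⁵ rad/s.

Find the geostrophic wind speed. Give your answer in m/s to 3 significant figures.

17.5 m/s

Coriolis parameter at 49°S:
f = 2Ω sin φ = 2 × 7.29×10⁻⁵ × sin 49° = 1.10×10⁻⁴ s⁻¹
Pressure gradient: |∂P/∂n| = 300 Pa / 137000 m = 2.19×10⁻³ Pa/m
Geostrophic balance (pressure-gradient force = Coriolis force):
V_g = (1/(fρ)) |∂P/∂n| = 2.19×10⁻³ / (1.10×10⁻⁴ × 1.14) = 17.5 m/s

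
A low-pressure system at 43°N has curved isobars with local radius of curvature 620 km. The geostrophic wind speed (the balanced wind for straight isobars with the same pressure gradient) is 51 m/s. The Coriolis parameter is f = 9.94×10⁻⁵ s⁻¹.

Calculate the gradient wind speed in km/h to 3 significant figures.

Around a low, centrifugal force acts outward with Coriolis, so pressure-gradient force balances both:
(1/ρ)|∂P/∂n| = fV + V²/R  →  V² + fR·V − fR·V_g = 0
With fR = 9.94×10⁻⁵ × 620×10³ m = 61.6 m/s:
V = [−fR + √((fR)² + 4 fR V_g)]/2 = [−61.6 + √(61.6² + 4×61.6×51)]/2 = 33.2 m/s
Subgeostrophic (V < V_g = 51 m/s), as expected around a low.
Converting: 33.2 m/s × 3.6 = 119 km/h

119 km/h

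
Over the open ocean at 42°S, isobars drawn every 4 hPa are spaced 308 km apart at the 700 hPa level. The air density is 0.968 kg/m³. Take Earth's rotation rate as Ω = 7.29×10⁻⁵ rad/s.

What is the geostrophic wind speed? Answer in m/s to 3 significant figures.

Coriolis parameter at 42°S:
f = 2Ω sin φ = 2 × 7.29×10⁻⁵ × sin 42° = 9.76×10⁻⁵ s⁻¹
Pressure gradient: |∂P/∂n| = 400 Pa / 308000 m = 1.30×10⁻³ Pa/m
Geostrophic balance (pressure-gradient force = Coriolis force):
V_g = (1/(fρ)) |∂P/∂n| = 1.30×10⁻³ / (9.76×10⁻⁵ × 0.968) = 13.8 m/s

13.8 m/s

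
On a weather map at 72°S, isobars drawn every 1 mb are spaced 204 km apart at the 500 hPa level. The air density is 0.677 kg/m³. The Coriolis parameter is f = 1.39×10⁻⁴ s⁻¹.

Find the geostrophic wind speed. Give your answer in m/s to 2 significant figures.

5.2 m/s

Pressure gradient: |∂P/∂n| = 100 Pa / 204000 m = 4.90×10⁻⁴ Pa/m
Geostrophic balance (pressure-gradient force = Coriolis force):
V_g = (1/(fρ)) |∂P/∂n| = 4.90×10⁻⁴ / (1.39×10⁻⁴ × 0.677) = 5.21 m/s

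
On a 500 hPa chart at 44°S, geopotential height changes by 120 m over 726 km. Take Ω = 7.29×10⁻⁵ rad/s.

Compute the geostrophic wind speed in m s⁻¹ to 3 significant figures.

Coriolis parameter at 44°S:
f = 2Ω sin φ = 2 × 7.29×10⁻⁵ × sin 44° = 1.01×10⁻⁴ s⁻¹
Height gradient: |∂Z/∂n| = 120 m / 726000 m = 1.65×10⁻⁴
On a pressure surface, geostrophic balance gives V_g = (g/f)|∂Z/∂n|:
V_g = 9.81 × 1.65×10⁻⁴ / 1.01×10⁻⁴ = 16.0 m/s

16.0 m s⁻¹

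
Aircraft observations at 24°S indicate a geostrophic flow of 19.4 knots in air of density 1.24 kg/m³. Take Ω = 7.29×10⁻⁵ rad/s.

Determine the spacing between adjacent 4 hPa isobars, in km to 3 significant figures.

Coriolis parameter at 24°S:
f = 2Ω sin φ = 2 × 7.29×10⁻⁵ × sin 24° = 5.93×10⁻⁵ s⁻¹
Wind speed in SI: 19.4 knots = 9.98 m/s
Geostrophic balance rearranged: |∂P/∂n| = f ρ V_g
|∂P/∂n| = 5.93×10⁻⁵ × 1.24 × 9.98 = 7.34×10⁻⁴ Pa/m
Isobar spacing: Δn = ΔP/|∂P/∂n| = 400 Pa / 7.34×10⁻⁴ Pa/m = 545039 m ≈ 545 km

545 km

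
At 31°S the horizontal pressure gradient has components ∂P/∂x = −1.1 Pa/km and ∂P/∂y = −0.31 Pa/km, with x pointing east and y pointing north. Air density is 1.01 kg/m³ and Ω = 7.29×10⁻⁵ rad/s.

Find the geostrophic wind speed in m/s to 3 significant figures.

Coriolis parameter at 31°S:
f = 2Ω sin φ = 2 × 7.29×10⁻⁵ × sin 31° = 7.51×10⁻⁵ s⁻¹
In the Southern Hemisphere f is negative: f = −7.51×10⁻⁵ s⁻¹.
Component geostrophic relations (x east, y north):
u_g = −(1/(fρ)) ∂P/∂y,  v_g = (1/(fρ)) ∂P/∂x
u_g = −(−0.31×10⁻³)/(−7.51×10⁻⁵ × 1.01) = −4.09 m/s;  v_g = (−1.1×10⁻³)/(−7.51×10⁻⁵ × 1.01) = 14.5 m/s
|V_g| = √(u_g² + v_g²) = 15.1 m/s

15.1 m/s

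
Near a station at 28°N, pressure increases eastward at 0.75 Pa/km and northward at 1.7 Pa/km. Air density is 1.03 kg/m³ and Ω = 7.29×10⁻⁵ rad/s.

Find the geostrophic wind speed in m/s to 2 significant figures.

26 m/s

Coriolis parameter at 28°N:
f = 2Ω sin φ = 2 × 7.29×10⁻⁵ × sin 28° = 6.84×10⁻⁵ s⁻¹
Component geostrophic relations (x east, y north):
u_g = −(1/(fρ)) ∂P/∂y,  v_g = (1/(fρ)) ∂P/∂x
u_g = −(1.7×10⁻³)/(6.84×10⁻⁵ × 1.03) = −24.1 m/s;  v_g = (0.75×10⁻³)/(6.84×10⁻⁵ × 1.03) = 10.6 m/s
|V_g| = √(u_g² + v_g²) = 26.4 m/s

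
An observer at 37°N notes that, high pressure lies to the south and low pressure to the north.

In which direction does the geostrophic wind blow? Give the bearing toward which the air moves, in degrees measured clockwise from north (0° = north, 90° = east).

090°

The pressure-gradient force points toward the north (bearing 000°).
Geostrophic balance: in the Northern Hemisphere the Coriolis force deflects motion to the right, so the geostrophic wind blows 90° to the right of the pressure-gradient force (low pressure on the left).
Rotating 000° by 90° clockwise gives 090° — the wind blows toward the east.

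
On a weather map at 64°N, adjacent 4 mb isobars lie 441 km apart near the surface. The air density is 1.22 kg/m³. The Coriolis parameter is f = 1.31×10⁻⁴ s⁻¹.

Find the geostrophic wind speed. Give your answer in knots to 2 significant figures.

11 knots

Pressure gradient: |∂P/∂n| = 400 Pa / 441000 m = 9.07×10⁻⁴ Pa/m
Geostrophic balance (pressure-gradient force = Coriolis force):
V_g = (1/(fρ)) |∂P/∂n| = 9.07×10⁻⁴ / (1.31×10⁻⁴ × 1.22) = 5.68 m/s
Converting: 5.68 m/s × 1.944 = 11 knots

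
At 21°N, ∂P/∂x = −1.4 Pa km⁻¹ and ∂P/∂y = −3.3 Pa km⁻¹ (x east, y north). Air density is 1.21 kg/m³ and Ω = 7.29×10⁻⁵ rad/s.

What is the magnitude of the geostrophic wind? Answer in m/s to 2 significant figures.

Coriolis parameter at 21°N:
f = 2Ω sin φ = 2 × 7.29×10⁻⁵ × sin 21° = 5.23×10⁻⁵ s⁻¹
Component geostrophic relations (x east, y north):
u_g = −(1/(fρ)) ∂P/∂y,  v_g = (1/(fρ)) ∂P/∂x
u_g = −(−3.3×10⁻³)/(5.23×10⁻⁵ × 1.21) = 52.2 m/s;  v_g = (−1.4×10⁻³)/(5.23×10⁻⁵ × 1.21) = −22.1 m/s
|V_g| = √(u_g² + v_g²) = 56.7 m/s

57 m/s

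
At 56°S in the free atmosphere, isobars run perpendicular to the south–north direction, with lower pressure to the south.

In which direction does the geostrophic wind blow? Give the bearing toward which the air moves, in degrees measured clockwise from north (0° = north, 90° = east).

090°

The pressure-gradient force points toward the south (bearing 180°).
Geostrophic balance: in the Southern Hemisphere the Coriolis force deflects motion to the left, so the geostrophic wind blows 90° to the left of the pressure-gradient force (low pressure on the right).
Rotating 180° by 90° counterclockwise gives 090° — the wind blows toward the east.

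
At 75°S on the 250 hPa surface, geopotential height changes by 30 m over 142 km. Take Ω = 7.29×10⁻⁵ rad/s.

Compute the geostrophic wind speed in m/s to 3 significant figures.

Coriolis parameter at 75°S:
f = 2Ω sin φ = 2 × 7.29×10⁻⁵ × sin 75° = 1.41×10⁻⁴ s⁻¹
Height gradient: |∂Z/∂n| = 30 m / 142000 m = 2.11×10⁻⁴
On a pressure surface, geostrophic balance gives V_g = (g/f)|∂Z/∂n|:
V_g = 9.81 × 2.11×10⁻⁴ / 1.41×10⁻⁴ = 14.7 m/s

14.7 m/s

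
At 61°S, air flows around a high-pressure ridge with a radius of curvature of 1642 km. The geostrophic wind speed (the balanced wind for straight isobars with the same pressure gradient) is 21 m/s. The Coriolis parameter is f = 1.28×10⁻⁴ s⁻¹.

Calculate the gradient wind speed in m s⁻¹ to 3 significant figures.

23.7 m s⁻¹

Around a high, pressure-gradient force acts outward with centrifugal, so Coriolis balances both:
fV = (1/ρ)|∂P/∂n| + V²/R  →  V² − fR·V + fR·V_g = 0
With fR = 1.28×10⁻⁴ × 1642×10³ m = 210 m/s:
V = [fR − √((fR)² − 4 fR V_g)]/2 = [210 − √(210² − 4×210×21)]/2 = 23.7 m/s
Supergeostrophic (V > V_g = 21 m/s), as expected around a high.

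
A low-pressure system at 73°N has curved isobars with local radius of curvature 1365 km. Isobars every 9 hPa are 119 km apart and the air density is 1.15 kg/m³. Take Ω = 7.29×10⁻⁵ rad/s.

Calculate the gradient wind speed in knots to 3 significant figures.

Coriolis parameter at 73°N:
f = 2Ω sin φ = 2 × 7.29×10⁻⁵ × sin 73° = 1.39×10⁻⁴ s⁻¹
Pressure gradient: |∂P/∂n| = 900 Pa / 119000 m = 7.56×10⁻³ Pa/m
Geostrophic speed: V_g = |∂P/∂n|/(fρ) = 7.56×10⁻³/(1.39×10⁻⁴ × 1.15) = 47.2 m/s
Around a low, centrifugal force acts outward with Coriolis, so pressure-gradient force balances both:
(1/ρ)|∂P/∂n| = fV + V²/R  →  V² + fR·V − fR·V_g = 0
With fR = 1.39×10⁻⁴ × 1365×10³ m = 190 m/s:
V = [−fR + √((fR)² + 4 fR V_g)]/2 = [−190 + √(190² + 4×190×47.2)]/2 = 39.1 m/s
Subgeostrophic (V < V_g = 47.2 m/s), as expected around a low.
Converting: 39.1 m/s × 1.944 = 76.1 knots

76.1 knots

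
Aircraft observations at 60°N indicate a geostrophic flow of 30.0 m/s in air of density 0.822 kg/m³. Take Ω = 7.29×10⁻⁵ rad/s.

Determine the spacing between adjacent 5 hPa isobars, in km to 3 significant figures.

161 km

Coriolis parameter at 60°N:
f = 2Ω sin φ = 2 × 7.29×10⁻⁵ × sin 60° = 1.26×10⁻⁴ s⁻¹
Geostrophic balance rearranged: |∂P/∂n| = f ρ V_g
|∂P/∂n| = 1.26×10⁻⁴ × 0.822 × 30.0 = 3.11×10⁻³ Pa/m
Isobar spacing: Δn = ΔP/|∂P/∂n| = 500 Pa / 3.11×10⁻³ Pa/m = 160579 m ≈ 161 km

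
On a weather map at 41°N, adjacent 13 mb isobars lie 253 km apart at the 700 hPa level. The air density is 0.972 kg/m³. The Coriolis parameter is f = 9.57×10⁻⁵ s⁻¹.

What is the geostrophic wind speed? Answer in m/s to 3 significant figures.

55.2 m/s

Pressure gradient: |∂P/∂n| = 1300 Pa / 253000 m = 5.14×10⁻³ Pa/m
Geostrophic balance (pressure-gradient force = Coriolis force):
V_g = (1/(fρ)) |∂P/∂n| = 5.14×10⁻³ / (9.57×10⁻⁵ × 0.972) = 55.2 m/s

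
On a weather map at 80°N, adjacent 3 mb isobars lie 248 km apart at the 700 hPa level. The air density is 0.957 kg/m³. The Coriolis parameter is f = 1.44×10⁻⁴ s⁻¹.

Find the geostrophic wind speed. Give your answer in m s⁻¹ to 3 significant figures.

Pressure gradient: |∂P/∂n| = 300 Pa / 248000 m = 1.21×10⁻³ Pa/m
Geostrophic balance (pressure-gradient force = Coriolis force):
V_g = (1/(fρ)) |∂P/∂n| = 1.21×10⁻³ / (1.44×10⁻⁴ × 0.957) = 8.78 m/s

8.78 m s⁻¹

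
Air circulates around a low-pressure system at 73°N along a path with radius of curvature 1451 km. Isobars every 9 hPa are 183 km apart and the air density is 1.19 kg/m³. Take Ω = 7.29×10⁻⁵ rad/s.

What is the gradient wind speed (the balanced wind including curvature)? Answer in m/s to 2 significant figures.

Coriolis parameter at 73°N:
f = 2Ω sin φ = 2 × 7.29×10⁻⁵ × sin 73° = 1.39×10⁻⁴ s⁻¹
Pressure gradient: |∂P/∂n| = 900 Pa / 183000 m = 4.92×10⁻³ Pa/m
Geostrophic speed: V_g = |∂P/∂n|/(fρ) = 4.92×10⁻³/(1.39×10⁻⁴ × 1.19) = 29.6 m/s
Around a low, centrifugal force acts outward with Coriolis, so pressure-gradient force balances both:
(1/ρ)|∂P/∂n| = fV + V²/R  →  V² + fR·V − fR·V_g = 0
With fR = 1.39×10⁻⁴ × 1451×10³ m = 202 m/s:
V = [−fR + √((fR)² + 4 fR V_g)]/2 = [−202 + √(202² + 4×202×29.6)]/2 = 26.2 m/s
Subgeostrophic (V < V_g = 29.6 m/s), as expected around a low.

26 m/s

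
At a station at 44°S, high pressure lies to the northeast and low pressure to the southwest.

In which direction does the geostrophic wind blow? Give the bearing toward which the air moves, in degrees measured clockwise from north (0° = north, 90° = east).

The pressure-gradient force points toward the southwest (bearing 225°).
Geostrophic balance: in the Southern Hemisphere the Coriolis force deflects motion to the left, so the geostrophic wind blows 90° to the left of the pressure-gradient force (low pressure on the right).
Rotating 225° by 90° counterclockwise gives 135° — the wind blows toward the southeast.

135°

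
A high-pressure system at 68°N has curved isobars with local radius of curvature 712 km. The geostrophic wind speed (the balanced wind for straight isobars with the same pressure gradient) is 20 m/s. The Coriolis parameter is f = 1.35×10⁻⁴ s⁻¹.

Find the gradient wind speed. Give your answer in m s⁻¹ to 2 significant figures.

Around a high, pressure-gradient force acts outward with centrifugal, so Coriolis balances both:
fV = (1/ρ)|∂P/∂n| + V²/R  →  V² − fR·V + fR·V_g = 0
With fR = 1.35×10⁻⁴ × 712×10³ m = 96.1 m/s:
V = [fR − √((fR)² − 4 fR V_g)]/2 = [96.1 − √(96.1² − 4×96.1×20)]/2 = 28.4 m/s
Supergeostrophic (V > V_g = 20 m/s), as expected around a high.

28 m s⁻¹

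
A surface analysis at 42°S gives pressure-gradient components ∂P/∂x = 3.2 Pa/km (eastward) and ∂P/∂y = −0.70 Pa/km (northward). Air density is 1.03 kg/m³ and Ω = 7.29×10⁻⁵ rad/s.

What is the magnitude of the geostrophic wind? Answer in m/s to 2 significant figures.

Coriolis parameter at 42°S:
f = 2Ω sin φ = 2 × 7.29×10⁻⁵ × sin 42° = 9.76×10⁻⁵ s⁻¹
In the Southern Hemisphere f is negative: f = −9.76×10⁻⁵ s⁻¹.
Component geostrophic relations (x east, y north):
u_g = −(1/(fρ)) ∂P/∂y,  v_g = (1/(fρ)) ∂P/∂x
u_g = −(−0.70×10⁻³)/(−9.76×10⁻⁵ × 1.03) = −6.97 m/s;  v_g = (3.2×10⁻³)/(−9.76×10⁻⁵ × 1.03) = −31.8 m/s
|V_g| = √(u_g² + v_g²) = 32.6 m/s

33 m/s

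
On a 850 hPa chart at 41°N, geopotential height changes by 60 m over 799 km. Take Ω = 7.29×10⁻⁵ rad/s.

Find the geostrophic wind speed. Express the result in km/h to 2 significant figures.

Coriolis parameter at 41°N:
f = 2Ω sin φ = 2 × 7.29×10⁻⁵ × sin 41° = 9.57×10⁻⁵ s⁻¹
Height gradient: |∂Z/∂n| = 60 m / 799000 m = 7.51×10⁻⁵
On a pressure surface, geostrophic balance gives V_g = (g/f)|∂Z/∂n|:
V_g = 9.81 × 7.51×10⁻⁵ / 9.57×10⁻⁵ = 7.70 m/s
Converting: 7.70 m/s × 3.6 = 28 km/h

28 km/h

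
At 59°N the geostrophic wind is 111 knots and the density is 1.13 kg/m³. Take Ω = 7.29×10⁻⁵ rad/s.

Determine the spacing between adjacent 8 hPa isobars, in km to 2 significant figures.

99 km

Coriolis parameter at 59°N:
f = 2Ω sin φ = 2 × 7.29×10⁻⁵ × sin 59° = 1.25×10⁻⁴ s⁻¹
Wind speed in SI: 111 knots = 57.1 m/s
Geostrophic balance rearranged: |∂P/∂n| = f ρ V_g
|∂P/∂n| = 1.25×10⁻⁴ × 1.13 × 57.1 = 8.06×10⁻³ Pa/m
Isobar spacing: Δn = ΔP/|∂P/∂n| = 800 Pa / 8.06×10⁻³ Pa/m = 99204 m ≈ 99 km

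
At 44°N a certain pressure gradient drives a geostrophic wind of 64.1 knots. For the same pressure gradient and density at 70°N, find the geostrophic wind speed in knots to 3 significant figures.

47.4 knots

With the same pressure gradient and density, V_g ∝ 1/f ∝ 1/sin φ.
V₂ = V₁ · sin φ₁ / sin φ₂ = 64.1 × sin 44° / sin 70°
V₂ = 64.1 × 0.6947/0.9397 = 47.4 knots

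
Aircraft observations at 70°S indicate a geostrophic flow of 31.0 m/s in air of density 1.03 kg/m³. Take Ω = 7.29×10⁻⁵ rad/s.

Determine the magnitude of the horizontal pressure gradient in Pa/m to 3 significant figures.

Coriolis parameter at 70°S:
f = 2Ω sin φ = 2 × 7.29×10⁻⁵ × sin 70° = 1.37×10⁻⁴ s⁻¹
Geostrophic balance rearranged: |∂P/∂n| = f ρ V_g
|∂P/∂n| = 1.37×10⁻⁴ × 1.03 × 31.0 = 4.37×10⁻³ Pa/m

4.37×10⁻³ Pa/m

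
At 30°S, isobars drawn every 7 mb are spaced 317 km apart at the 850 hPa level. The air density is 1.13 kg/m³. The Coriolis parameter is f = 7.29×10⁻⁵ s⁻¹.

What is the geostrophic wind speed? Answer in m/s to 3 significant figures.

26.8 m/s

Pressure gradient: |∂P/∂n| = 700 Pa / 317000 m = 2.21×10⁻³ Pa/m
Geostrophic balance (pressure-gradient force = Coriolis force):
V_g = (1/(fρ)) |∂P/∂n| = 2.21×10⁻³ / (7.29×10⁻⁵ × 1.13) = 26.8 m/s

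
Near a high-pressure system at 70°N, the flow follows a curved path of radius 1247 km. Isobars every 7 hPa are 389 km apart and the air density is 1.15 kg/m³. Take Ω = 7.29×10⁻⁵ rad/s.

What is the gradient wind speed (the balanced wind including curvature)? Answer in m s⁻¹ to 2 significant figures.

Coriolis parameter at 70°N:
f = 2Ω sin φ = 2 × 7.29×10⁻⁵ × sin 70° = 1.37×10⁻⁴ s⁻¹
Pressure gradient: |∂P/∂n| = 700 Pa / 389000 m = 1.80×10⁻³ Pa/m
Geostrophic speed: V_g = |∂P/∂n|/(fρ) = 1.80×10⁻³/(1.37×10⁻⁴ × 1.15) = 11.4 m/s
Around a high, pressure-gradient force acts outward with centrifugal, so Coriolis balances both:
fV = (1/ρ)|∂P/∂n| + V²/R  →  V² − fR·V + fR·V_g = 0
With fR = 1.37×10⁻⁴ × 1247×10³ m = 171 m/s:
V = [fR − √((fR)² − 4 fR V_g)]/2 = [171 − √(171² − 4×171×11.4)]/2 = 12.3 m/s
Supergeostrophic (V > V_g = 11.4 m/s), as expected around a high.

12 m s⁻¹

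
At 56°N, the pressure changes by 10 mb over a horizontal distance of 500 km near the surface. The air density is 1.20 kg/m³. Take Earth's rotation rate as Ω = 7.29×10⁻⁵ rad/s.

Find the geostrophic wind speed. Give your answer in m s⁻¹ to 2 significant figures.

Coriolis parameter at 56°N:
f = 2Ω sin φ = 2 × 7.29×10⁻⁵ × sin 56° = 1.21×10⁻⁴ s⁻¹
Pressure gradient: |∂P/∂n| = 1000 Pa / 500000 m = 2.00×10⁻³ Pa/m
Geostrophic balance (pressure-gradient force = Coriolis force):
V_g = (1/(fρ)) |∂P/∂n| = 2.00×10⁻³ / (1.21×10⁻⁴ × 1.20) = 13.8 m/s

14 m s⁻¹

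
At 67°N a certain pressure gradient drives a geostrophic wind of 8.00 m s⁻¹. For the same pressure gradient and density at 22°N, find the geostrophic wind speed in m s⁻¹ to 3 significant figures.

With the same pressure gradient and density, V_g ∝ 1/f ∝ 1/sin φ.
V₂ = V₁ · sin φ₁ / sin φ₂ = 8.00 × sin 67° / sin 22°
V₂ = 8.00 × 0.9205/0.3746 = 19.7 m s⁻¹

19.7 m s⁻¹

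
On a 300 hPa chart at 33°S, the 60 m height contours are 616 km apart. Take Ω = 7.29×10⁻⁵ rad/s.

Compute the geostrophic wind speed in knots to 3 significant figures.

23.4 knots

Coriolis parameter at 33°S:
f = 2Ω sin φ = 2 × 7.29×10⁻⁵ × sin 33° = 7.94×10⁻⁵ s⁻¹
Height gradient: |∂Z/∂n| = 60 m / 616000 m = 9.74×10⁻⁵
On a pressure surface, geostrophic balance gives V_g = (g/f)|∂Z/∂n|:
V_g = 9.81 × 9.74×10⁻⁵ / 7.94×10⁻⁵ = 12.0 m/s
Converting: 12.0 m/s × 1.944 = 23.4 knots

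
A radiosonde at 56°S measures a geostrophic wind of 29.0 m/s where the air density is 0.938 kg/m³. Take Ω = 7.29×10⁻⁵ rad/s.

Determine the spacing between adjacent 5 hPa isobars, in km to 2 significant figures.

Coriolis parameter at 56°S:
f = 2Ω sin φ = 2 × 7.29×10⁻⁵ × sin 56° = 1.21×10⁻⁴ s⁻¹
Geostrophic balance rearranged: |∂P/∂n| = f ρ V_g
|∂P/∂n| = 1.21×10⁻⁴ × 0.938 × 29.0 = 3.29×10⁻³ Pa/m
Isobar spacing: Δn = ΔP/|∂P/∂n| = 500 Pa / 3.29×10⁻³ Pa/m = 152068 m ≈ 150 km

150 km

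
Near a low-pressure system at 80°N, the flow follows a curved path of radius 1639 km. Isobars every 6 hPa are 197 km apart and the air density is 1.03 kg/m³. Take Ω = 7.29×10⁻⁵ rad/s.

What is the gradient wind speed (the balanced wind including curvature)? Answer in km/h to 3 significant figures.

Coriolis parameter at 80°N:
f = 2Ω sin φ = 2 × 7.29×10⁻⁵ × sin 80° = 1.44×10⁻⁴ s⁻¹
Pressure gradient: |∂P/∂n| = 600 Pa / 197000 m = 3.05×10⁻³ Pa/m
Geostrophic speed: V_g = |∂P/∂n|/(fρ) = 3.05×10⁻³/(1.44×10⁻⁴ × 1.03) = 20.6 m/s
Around a low, centrifugal force acts outward with Coriolis, so pressure-gradient force balances both:
(1/ρ)|∂P/∂n| = fV + V²/R  →  V² + fR·V − fR·V_g = 0
With fR = 1.44×10⁻⁴ × 1639×10³ m = 235 m/s:
V = [−fR + √((fR)² + 4 fR V_g)]/2 = [−235 + √(235² + 4×235×20.6)]/2 = 19.1 m/s
Subgeostrophic (V < V_g = 20.6 m/s), as expected around a low.
Converting: 19.1 m/s × 3.6 = 68.6 km/h

68.6 km/h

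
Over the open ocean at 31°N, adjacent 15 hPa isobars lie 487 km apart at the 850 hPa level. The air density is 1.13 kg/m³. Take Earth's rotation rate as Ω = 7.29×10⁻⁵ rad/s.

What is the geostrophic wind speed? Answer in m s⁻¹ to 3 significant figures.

36.3 m s⁻¹

Coriolis parameter at 31°N:
f = 2Ω sin φ = 2 × 7.29×10⁻⁵ × sin 31° = 7.51×10⁻⁵ s⁻¹
Pressure gradient: |∂P/∂n| = 1500 Pa / 487000 m = 3.08×10⁻³ Pa/m
Geostrophic balance (pressure-gradient force = Coriolis force):
V_g = (1/(fρ)) |∂P/∂n| = 3.08×10⁻³ / (7.51×10⁻⁵ × 1.13) = 36.3 m/s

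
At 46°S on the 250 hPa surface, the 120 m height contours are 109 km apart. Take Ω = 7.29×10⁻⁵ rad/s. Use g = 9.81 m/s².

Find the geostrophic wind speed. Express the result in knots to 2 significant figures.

Coriolis parameter at 46°S:
f = 2Ω sin φ = 2 × 7.29×10⁻⁵ × sin 46° = 1.05×10⁻⁴ s⁻¹
Height gradient: |∂Z/∂n| = 120 m / 109000 m = 1.10×10⁻³
On a pressure surface, geostrophic balance gives V_g = (g/f)|∂Z/∂n|:
V_g = 9.81 × 1.10×10⁻³ / 1.05×10⁻⁴ = 103 m/s
Converting: 103 m/s × 1.944 = 200 knots

200 knots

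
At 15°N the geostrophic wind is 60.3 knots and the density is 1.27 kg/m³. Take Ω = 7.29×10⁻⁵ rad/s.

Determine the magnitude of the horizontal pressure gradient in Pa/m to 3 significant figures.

1.49×10⁻³ Pa/m

Coriolis parameter at 15°N:
f = 2Ω sin φ = 2 × 7.29×10⁻⁵ × sin 15° = 3.77×10⁻⁵ s⁻¹
Wind speed in SI: 60.3 knots = 31.0 m/s
Geostrophic balance rearranged: |∂P/∂n| = f ρ V_g
|∂P/∂n| = 3.77×10⁻⁵ × 1.27 × 31.0 = 1.49×10⁻³ Pa/m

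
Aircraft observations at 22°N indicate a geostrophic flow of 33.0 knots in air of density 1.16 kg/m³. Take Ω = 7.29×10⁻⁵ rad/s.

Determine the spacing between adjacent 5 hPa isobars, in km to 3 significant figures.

465 km

Coriolis parameter at 22°N:
f = 2Ω sin φ = 2 × 7.29×10⁻⁵ × sin 22° = 5.46×10⁻⁵ s⁻¹
Wind speed in SI: 33.0 knots = 17.0 m/s
Geostrophic balance rearranged: |∂P/∂n| = f ρ V_g
|∂P/∂n| = 5.46×10⁻⁵ × 1.16 × 17.0 = 1.08×10⁻³ Pa/m
Isobar spacing: Δn = ΔP/|∂P/∂n| = 500 Pa / 1.08×10⁻³ Pa/m = 464865 m ≈ 465 km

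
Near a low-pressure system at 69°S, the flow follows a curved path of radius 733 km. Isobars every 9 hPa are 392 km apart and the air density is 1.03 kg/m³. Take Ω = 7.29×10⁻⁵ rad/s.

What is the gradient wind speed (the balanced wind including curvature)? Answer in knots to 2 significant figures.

28 knots

Coriolis parameter at 69°S:
f = 2Ω sin φ = 2 × 7.29×10⁻⁵ × sin 69° = 1.36×10⁻⁴ s⁻¹
Pressure gradient: |∂P/∂n| = 900 Pa / 392000 m = 2.30×10⁻³ Pa/m
Geostrophic speed: V_g = |∂P/∂n|/(fρ) = 2.30×10⁻³/(1.36×10⁻⁴ × 1.03) = 16.4 m/s
Around a low, centrifugal force acts outward with Coriolis, so pressure-gradient force balances both:
(1/ρ)|∂P/∂n| = fV + V²/R  →  V² + fR·V − fR·V_g = 0
With fR = 1.36×10⁻⁴ × 733×10³ m = 99.8 m/s:
V = [−fR + √((fR)² + 4 fR V_g)]/2 = [−99.8 + √(99.8² + 4×99.8×16.4)]/2 = 14.3 m/s
Subgeostrophic (V < V_g = 16.4 m/s), as expected around a low.
Converting: 14.3 m/s × 1.944 = 28 knots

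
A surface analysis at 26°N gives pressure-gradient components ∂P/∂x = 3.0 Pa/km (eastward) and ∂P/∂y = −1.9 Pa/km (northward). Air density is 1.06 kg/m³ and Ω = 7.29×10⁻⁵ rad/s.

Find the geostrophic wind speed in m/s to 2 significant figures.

Coriolis parameter at 26°N:
f = 2Ω sin φ = 2 × 7.29×10⁻⁵ × sin 26° = 6.39×10⁻⁵ s⁻¹
Component geostrophic relations (x east, y north):
u_g = −(1/(fρ)) ∂P/∂y,  v_g = (1/(fρ)) ∂P/∂x
u_g = −(−1.9×10⁻³)/(6.39×10⁻⁵ × 1.06) = 28.0 m/s;  v_g = (3.0×10⁻³)/(6.39×10⁻⁵ × 1.06) = 44.3 m/s
|V_g| = √(u_g² + v_g²) = 52.4 m/s

52 m/s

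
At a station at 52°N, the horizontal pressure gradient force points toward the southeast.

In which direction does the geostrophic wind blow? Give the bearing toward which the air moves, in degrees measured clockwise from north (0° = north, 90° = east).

225°

The pressure-gradient force points toward the southeast (bearing 135°).
Geostrophic balance: in the Northern Hemisphere the Coriolis force deflects motion to the right, so the geostrophic wind blows 90° to the right of the pressure-gradient force (low pressure on the left).
Rotating 135° by 90° clockwise gives 225° — the wind blows toward the southwest.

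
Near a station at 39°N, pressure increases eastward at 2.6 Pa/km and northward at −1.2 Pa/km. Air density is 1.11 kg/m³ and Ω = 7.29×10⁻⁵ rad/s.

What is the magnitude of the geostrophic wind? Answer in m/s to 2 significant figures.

28 m/s

Coriolis parameter at 39°N:
f = 2Ω sin φ = 2 × 7.29×10⁻⁵ × sin 39° = 9.18×10⁻⁵ s⁻¹
Component geostrophic relations (x east, y north):
u_g = −(1/(fρ)) ∂P/∂y,  v_g = (1/(fρ)) ∂P/∂x
u_g = −(−1.2×10⁻³)/(9.18×10⁻⁵ × 1.11) = 11.8 m/s;  v_g = (2.6×10⁻³)/(9.18×10⁻⁵ × 1.11) = 25.5 m/s
|V_g| = √(u_g² + v_g²) = 28.1 m/s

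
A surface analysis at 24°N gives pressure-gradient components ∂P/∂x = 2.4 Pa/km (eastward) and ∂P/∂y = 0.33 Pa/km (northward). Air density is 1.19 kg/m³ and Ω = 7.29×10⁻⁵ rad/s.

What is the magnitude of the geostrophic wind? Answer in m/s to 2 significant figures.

Coriolis parameter at 24°N:
f = 2Ω sin φ = 2 × 7.29×10⁻⁵ × sin 24° = 5.93×10⁻⁵ s⁻¹
Component geostrophic relations (x east, y north):
u_g = −(1/(fρ)) ∂P/∂y,  v_g = (1/(fρ)) ∂P/∂x
u_g = −(0.33×10⁻³)/(5.93×10⁻⁵ × 1.19) = −4.68 m/s;  v_g = (2.4×10⁻³)/(5.93×10⁻⁵ × 1.19) = 34.0 m/s
|V_g| = √(u_g² + v_g²) = 34.3 m/s

34 m/s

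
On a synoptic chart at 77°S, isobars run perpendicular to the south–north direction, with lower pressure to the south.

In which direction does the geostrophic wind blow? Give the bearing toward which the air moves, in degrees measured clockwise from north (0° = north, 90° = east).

090°

The pressure-gradient force points toward the south (bearing 180°).
Geostrophic balance: in the Southern Hemisphere the Coriolis force deflects motion to the left, so the geostrophic wind blows 90° to the left of the pressure-gradient force (low pressure on the right).
Rotating 180° by 90° counterclockwise gives 090° — the wind blows toward the east.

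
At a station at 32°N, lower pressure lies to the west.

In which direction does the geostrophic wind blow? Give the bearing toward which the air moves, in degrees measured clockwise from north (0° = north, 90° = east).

The pressure-gradient force points toward the west (bearing 270°).
Geostrophic balance: in the Northern Hemisphere the Coriolis force deflects motion to the right, so the geostrophic wind blows 90° to the right of the pressure-gradient force (low pressure on the left).
Rotating 270° by 90° clockwise gives 000° — the wind blows toward the north.

000°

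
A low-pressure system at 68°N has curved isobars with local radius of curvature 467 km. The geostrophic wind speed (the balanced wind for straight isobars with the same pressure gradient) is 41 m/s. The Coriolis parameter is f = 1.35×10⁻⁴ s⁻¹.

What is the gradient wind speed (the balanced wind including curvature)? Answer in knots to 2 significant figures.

55 knots

Around a low, centrifugal force acts outward with Coriolis, so pressure-gradient force balances both:
(1/ρ)|∂P/∂n| = fV + V²/R  →  V² + fR·V − fR·V_g = 0
With fR = 1.35×10⁻⁴ × 467×10³ m = 63.0 m/s:
V = [−fR + √((fR)² + 4 fR V_g)]/2 = [−63.0 + √(63.0² + 4×63.0×41)]/2 = 28.3 m/s
Subgeostrophic (V < V_g = 41 m/s), as expected around a low.
Converting: 28.3 m/s × 1.944 = 55 knots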